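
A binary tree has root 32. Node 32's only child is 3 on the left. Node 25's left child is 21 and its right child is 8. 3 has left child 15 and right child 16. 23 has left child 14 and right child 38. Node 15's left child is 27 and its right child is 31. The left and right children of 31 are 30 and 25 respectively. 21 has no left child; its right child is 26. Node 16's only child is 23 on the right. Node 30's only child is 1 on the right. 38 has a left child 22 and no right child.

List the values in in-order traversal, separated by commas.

27, 15, 30, 1, 31, 21, 26, 25, 8, 3, 16, 14, 23, 22, 38, 32

In-order visits the left subtree, then the node, then the right subtree.
At 32: go left to 3.
  At 3: go left to 15.
    At 15: go left to 27.
      27 is a leaf — visit 27.
    Visit 15.
    At 15: go right to 31.
      At 31: go left to 30.
        At 30: no left child.
        Visit 30.
        At 30: go right to 1.
          1 is a leaf — visit 1.
      Visit 31.
      At 31: go right to 25.
        At 25: go left to 21.
          At 21: no left child.
          Visit 21.
          At 21: go right to 26.
            26 is a leaf — visit 26.
        Visit 25.
        At 25: go right to 8.
          8 is a leaf — visit 8.
  Visit 3.
  At 3: go right to 16.
    At 16: no left child.
    Visit 16.
    At 16: go right to 23.
      At 23: go left to 14.
        14 is a leaf — visit 14.
      Visit 23.
      At 23: go right to 38.
        At 38: go left to 22.
          22 is a leaf — visit 22.
        Visit 38.
        At 38: no right child.
Visit 32.
At 32: no right child.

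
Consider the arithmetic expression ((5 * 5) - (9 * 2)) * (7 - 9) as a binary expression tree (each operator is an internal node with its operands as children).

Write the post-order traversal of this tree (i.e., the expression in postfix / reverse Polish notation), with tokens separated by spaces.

5 5 * 9 2 * - 7 9 - *

Post-order on an expression tree gives postfix notation: for each operator, emit left operand, right operand, then the operator.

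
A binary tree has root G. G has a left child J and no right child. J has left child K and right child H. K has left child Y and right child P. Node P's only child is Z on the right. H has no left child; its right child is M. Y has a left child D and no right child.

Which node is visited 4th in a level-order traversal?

Level-order visits nodes level by level from the root, left to right within each level.
Level 0: G
Level 1: J
Level 2: K, H
Level 3: Y, P, M
Level 4: D, Z
Full level-order sequence: G, J, K, H, Y, P, M, D, Z.

H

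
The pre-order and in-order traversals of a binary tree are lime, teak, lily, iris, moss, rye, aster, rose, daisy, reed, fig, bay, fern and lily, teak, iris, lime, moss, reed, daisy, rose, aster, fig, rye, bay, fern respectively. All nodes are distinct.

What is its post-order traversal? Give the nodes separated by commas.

The first element of pre-order is the root; it splits in-order into left and right subtrees.
Root lime: left subtree has 3 nodes {lily, teak, iris}, right has 9 {moss, reed, daisy, rose, aster, fig, rye, bay, fern}.
  Root teak: left subtree has 1 node {lily}, right has 1 {iris}.
  Root moss: left subtree has 0 nodes { }, right has 8 {reed, daisy, rose, aster, fig, rye, bay, fern}.
    Root rye: left subtree has 5 nodes {reed, daisy, rose, aster, fig}, right has 2 {bay, fern}.
      Root aster: left subtree has 3 nodes {reed, daisy, rose}, right has 1 {fig}.
        Root rose: left subtree has 2 nodes {reed, daisy}, right has 0 { }.
          Root daisy: left subtree has 1 node {reed}, right has 0 { }.
      Root bay: left subtree has 0 nodes { }, right has 1 {fern}.

lily, iris, teak, reed, daisy, rose, fig, aster, fern, bay, rye, moss, lime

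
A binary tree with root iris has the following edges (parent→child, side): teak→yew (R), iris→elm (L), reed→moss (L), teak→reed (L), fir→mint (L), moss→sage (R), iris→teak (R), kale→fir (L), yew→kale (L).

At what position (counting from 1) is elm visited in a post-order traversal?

1

Post-order visits the left subtree, then the right subtree, then the node.
At iris: go left to elm.
  elm is a leaf — visit elm.
At iris: go right to teak.
  At teak: go left to reed.
    At reed: go left to moss.
      At moss: no left child.
      At moss: go right to sage.
        sage is a leaf — visit sage.
      Visit moss.
    At reed: no right child.
    Visit reed.
  At teak: go right to yew.
    At yew: go left to kale.
      At kale: go left to fir.
        At fir: go left to mint.
          mint is a leaf — visit mint.
        At fir: no right child.
        Visit fir.
      At kale: no right child.
      Visit kale.
    At yew: no right child.
    Visit yew.
  Visit teak.
Visit iris.
Full post-order sequence: elm, sage, moss, reed, mint, fir, kale, yew, teak, iris.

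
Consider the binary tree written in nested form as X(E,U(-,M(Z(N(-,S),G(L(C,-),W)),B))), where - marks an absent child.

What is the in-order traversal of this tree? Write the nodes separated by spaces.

In-order visits the left subtree, then the node, then the right subtree.
At X: go left to E.
  E is a leaf — visit E.
Visit X.
At X: go right to U.
  At U: no left child.
  Visit U.
  At U: go right to M.
    At M: go left to Z.
      At Z: go left to N.
        At N: no left child.
        Visit N.
        At N: go right to S.
          S is a leaf — visit S.
      Visit Z.
      At Z: go right to G.
        At G: go left to L.
          At L: go left to C.
            C is a leaf — visit C.
          Visit L.
          At L: no right child.
        Visit G.
        At G: go right to W.
          W is a leaf — visit W.
    Visit M.
    At M: go right to B.
      B is a leaf — visit B.

E X U N S Z C L G W M B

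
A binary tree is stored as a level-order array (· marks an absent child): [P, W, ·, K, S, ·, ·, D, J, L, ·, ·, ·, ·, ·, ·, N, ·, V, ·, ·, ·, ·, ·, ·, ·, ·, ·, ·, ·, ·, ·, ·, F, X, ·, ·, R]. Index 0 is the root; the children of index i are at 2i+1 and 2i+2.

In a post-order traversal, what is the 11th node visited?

Post-order visits the left subtree, then the right subtree, then the node.
At P: go left to W.
  At W: go left to K.
    At K: go left to D.
      At D: no left child.
      At D: go right to N.
        At N: go left to F.
          F is a leaf — visit F.
        At N: go right to X.
          X is a leaf — visit X.
        Visit N.
      Visit D.
    At K: go right to J.
      At J: no left child.
      At J: go right to V.
        At V: go left to R.
          R is a leaf — visit R.
        At V: no right child.
        Visit V.
      Visit J.
    Visit K.
  At W: go right to S.
    At S: go left to L.
      L is a leaf — visit L.
    At S: no right child.
    Visit S.
  Visit W.
At P: no right child.
Visit P.
Full post-order sequence: F, X, N, D, R, V, J, K, L, S, W, P.

W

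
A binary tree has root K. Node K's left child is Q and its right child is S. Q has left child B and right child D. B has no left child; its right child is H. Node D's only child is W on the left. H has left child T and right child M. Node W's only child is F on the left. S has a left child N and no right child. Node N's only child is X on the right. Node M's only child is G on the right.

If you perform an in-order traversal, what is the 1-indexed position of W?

8

In-order visits the left subtree, then the node, then the right subtree.
At K: go left to Q.
  At Q: go left to B.
    At B: no left child.
    Visit B.
    At B: go right to H.
      At H: go left to T.
        T is a leaf — visit T.
      Visit H.
      At H: go right to M.
        At M: no left child.
        Visit M.
        At M: go right to G.
          G is a leaf — visit G.
  Visit Q.
  At Q: go right to D.
    At D: go left to W.
      At W: go left to F.
        F is a leaf — visit F.
      Visit W.
      At W: no right child.
    Visit D.
    At D: no right child.
Visit K.
At K: go right to S.
  At S: go left to N.
    At N: no left child.
    Visit N.
    At N: go right to X.
      X is a leaf — visit X.
  Visit S.
  At S: no right child.
Full in-order sequence: B, T, H, M, G, Q, F, W, D, K, N, X, S.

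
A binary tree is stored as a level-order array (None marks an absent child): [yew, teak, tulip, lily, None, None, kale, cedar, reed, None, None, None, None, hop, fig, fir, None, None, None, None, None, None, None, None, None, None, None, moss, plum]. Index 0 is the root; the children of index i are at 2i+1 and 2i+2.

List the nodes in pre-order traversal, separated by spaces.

yew teak lily cedar fir reed tulip kale hop moss plum fig

Pre-order visits the node, then its left subtree, then its right subtree.
Visit yew.
At yew: go left to teak.
  Visit teak.
  At teak: go left to lily.
    Visit lily.
    At lily: go left to cedar.
      Visit cedar.
      At cedar: go left to fir.
        fir is a leaf — visit fir.
      At cedar: no right child.
    At lily: go right to reed.
      reed is a leaf — visit reed.
  At teak: no right child.
At yew: go right to tulip.
  Visit tulip.
  At tulip: no left child.
  At tulip: go right to kale.
    Visit kale.
    At kale: go left to hop.
      Visit hop.
      At hop: go left to moss.
        moss is a leaf — visit moss.
      At hop: go right to plum.
        plum is a leaf — visit plum.
    At kale: go right to fig.
      fig is a leaf — visit fig.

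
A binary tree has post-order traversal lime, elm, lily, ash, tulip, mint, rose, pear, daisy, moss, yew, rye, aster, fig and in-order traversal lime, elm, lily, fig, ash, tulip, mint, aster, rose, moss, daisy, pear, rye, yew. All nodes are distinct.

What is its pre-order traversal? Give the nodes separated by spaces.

The last element of post-order is the root; it splits in-order into left and right subtrees.
Root fig: left subtree has 3 nodes {lime, elm, lily}, right has 10 {ash, tulip, mint, aster, rose, moss, daisy, pear, rye, yew}.
  Root lily: left subtree has 2 nodes {lime, elm}, right has 0 { }.
    Root elm: left subtree has 1 node {lime}, right has 0 { }.
  Root aster: left subtree has 3 nodes {ash, tulip, mint}, right has 6 {rose, moss, daisy, pear, rye, yew}.
    Root mint: left subtree has 2 nodes {ash, tulip}, right has 0 { }.
      Root tulip: left subtree has 1 node {ash}, right has 0 { }.
    Root rye: left subtree has 4 nodes {rose, moss, daisy, pear}, right has 1 {yew}.
      Root moss: left subtree has 1 node {rose}, right has 2 {daisy, pear}.
        Root daisy: left subtree has 0 nodes { }, right has 1 {pear}.

fig lily elm lime aster mint tulip ash rye moss rose daisy pear yew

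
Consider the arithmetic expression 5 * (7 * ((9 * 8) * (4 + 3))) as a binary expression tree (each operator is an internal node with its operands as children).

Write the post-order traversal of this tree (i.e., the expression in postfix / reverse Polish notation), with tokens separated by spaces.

5 7 9 8 * 4 3 + * * *

Post-order on an expression tree gives postfix notation: for each operator, emit left operand, right operand, then the operator.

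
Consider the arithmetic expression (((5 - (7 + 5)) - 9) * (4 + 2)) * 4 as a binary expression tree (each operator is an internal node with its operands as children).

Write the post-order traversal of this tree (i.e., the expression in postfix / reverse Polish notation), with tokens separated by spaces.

5 7 5 + - 9 - 4 2 + * 4 *

Post-order on an expression tree gives postfix notation: for each operator, emit left operand, right operand, then the operator.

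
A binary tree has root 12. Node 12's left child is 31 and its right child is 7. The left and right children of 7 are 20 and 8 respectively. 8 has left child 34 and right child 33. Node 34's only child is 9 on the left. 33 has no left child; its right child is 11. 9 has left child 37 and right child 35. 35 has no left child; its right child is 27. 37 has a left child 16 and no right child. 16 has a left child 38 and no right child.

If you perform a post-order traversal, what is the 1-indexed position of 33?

Post-order visits the left subtree, then the right subtree, then the node.
At 12: go left to 31.
  31 is a leaf — visit 31.
At 12: go right to 7.
  At 7: go left to 20.
    20 is a leaf — visit 20.
  At 7: go right to 8.
    At 8: go left to 34.
      At 34: go left to 9.
        At 9: go left to 37.
          At 37: go left to 16.
            At 16: go left to 38.
              38 is a leaf — visit 38.
            At 16: no right child.
            Visit 16.
          At 37: no right child.
          Visit 37.
        At 9: go right to 35.
          At 35: no left child.
          At 35: go right to 27.
            27 is a leaf — visit 27.
          Visit 35.
        Visit 9.
      At 34: no right child.
      Visit 34.
    At 8: go right to 33.
      At 33: no left child.
      At 33: go right to 11.
        11 is a leaf — visit 11.
      Visit 33.
    Visit 8.
  Visit 7.
Visit 12.
Full post-order sequence: 31, 20, 38, 16, 37, 27, 35, 9, 34, 11, 33, 8, 7, 12.

11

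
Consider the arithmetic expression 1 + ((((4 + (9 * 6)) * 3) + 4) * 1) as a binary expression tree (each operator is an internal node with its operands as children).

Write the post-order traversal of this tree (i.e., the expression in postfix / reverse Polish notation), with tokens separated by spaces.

1 4 9 6 * + 3 * 4 + 1 * +

Post-order on an expression tree gives postfix notation: for each operator, emit left operand, right operand, then the operator.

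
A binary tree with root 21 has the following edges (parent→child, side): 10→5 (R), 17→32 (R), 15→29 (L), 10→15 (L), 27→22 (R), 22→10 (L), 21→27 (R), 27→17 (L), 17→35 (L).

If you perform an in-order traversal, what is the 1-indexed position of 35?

2

In-order visits the left subtree, then the node, then the right subtree.
At 21: no left child.
Visit 21.
At 21: go right to 27.
  At 27: go left to 17.
    At 17: go left to 35.
      35 is a leaf — visit 35.
    Visit 17.
    At 17: go right to 32.
      32 is a leaf — visit 32.
  Visit 27.
  At 27: go right to 22.
    At 22: go left to 10.
      At 10: go left to 15.
        At 15: go left to 29.
          29 is a leaf — visit 29.
        Visit 15.
        At 15: no right child.
      Visit 10.
      At 10: go right to 5.
        5 is a leaf — visit 5.
    Visit 22.
    At 22: no right child.
Full in-order sequence: 21, 35, 17, 32, 27, 29, 15, 10, 5, 22.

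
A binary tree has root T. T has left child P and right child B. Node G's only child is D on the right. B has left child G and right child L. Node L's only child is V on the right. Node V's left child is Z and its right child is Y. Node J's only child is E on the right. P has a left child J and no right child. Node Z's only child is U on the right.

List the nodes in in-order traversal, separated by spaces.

In-order visits the left subtree, then the node, then the right subtree.
At T: go left to P.
  At P: go left to J.
    At J: no left child.
    Visit J.
    At J: go right to E.
      E is a leaf — visit E.
  Visit P.
  At P: no right child.
Visit T.
At T: go right to B.
  At B: go left to G.
    At G: no left child.
    Visit G.
    At G: go right to D.
      D is a leaf — visit D.
  Visit B.
  At B: go right to L.
    At L: no left child.
    Visit L.
    At L: go right to V.
      At V: go left to Z.
        At Z: no left child.
        Visit Z.
        At Z: go right to U.
          U is a leaf — visit U.
      Visit V.
      At V: go right to Y.
        Y is a leaf — visit Y.

J E P T G D B L Z U V Y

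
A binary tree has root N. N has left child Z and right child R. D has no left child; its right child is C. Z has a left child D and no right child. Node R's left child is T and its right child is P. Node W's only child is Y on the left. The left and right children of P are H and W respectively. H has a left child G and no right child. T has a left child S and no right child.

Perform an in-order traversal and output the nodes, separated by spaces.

In-order visits the left subtree, then the node, then the right subtree.
At N: go left to Z.
  At Z: go left to D.
    At D: no left child.
    Visit D.
    At D: go right to C.
      C is a leaf — visit C.
  Visit Z.
  At Z: no right child.
Visit N.
At N: go right to R.
  At R: go left to T.
    At T: go left to S.
      S is a leaf — visit S.
    Visit T.
    At T: no right child.
  Visit R.
  At R: go right to P.
    At P: go left to H.
      At H: go left to G.
        G is a leaf — visit G.
      Visit H.
      At H: no right child.
    Visit P.
    At P: go right to W.
      At W: go left to Y.
        Y is a leaf — visit Y.
      Visit W.
      At W: no right child.

D C Z N S T R G H P Y W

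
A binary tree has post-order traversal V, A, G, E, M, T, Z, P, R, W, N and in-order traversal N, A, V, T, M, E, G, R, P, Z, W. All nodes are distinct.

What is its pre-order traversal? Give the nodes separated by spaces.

N W R T A V M E G P Z

The last element of post-order is the root; it splits in-order into left and right subtrees.
Root N: left subtree has 0 nodes { }, right has 10 {A, V, T, M, E, G, R, P, Z, W}.
  Root W: left subtree has 9 nodes {A, V, T, M, E, G, R, P, Z}, right has 0 { }.
    Root R: left subtree has 6 nodes {A, V, T, M, E, G}, right has 2 {P, Z}.
      Root T: left subtree has 2 nodes {A, V}, right has 3 {M, E, G}.
        Root A: left subtree has 0 nodes { }, right has 1 {V}.
        Root M: left subtree has 0 nodes { }, right has 2 {E, G}.
          Root E: left subtree has 0 nodes { }, right has 1 {G}.
      Root P: left subtree has 0 nodes { }, right has 1 {Z}.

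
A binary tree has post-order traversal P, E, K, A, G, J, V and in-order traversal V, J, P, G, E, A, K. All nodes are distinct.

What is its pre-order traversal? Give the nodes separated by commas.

The last element of post-order is the root; it splits in-order into left and right subtrees.
Root V: left subtree has 0 nodes { }, right has 6 {J, P, G, E, A, K}.
  Root J: left subtree has 0 nodes { }, right has 5 {P, G, E, A, K}.
    Root G: left subtree has 1 node {P}, right has 3 {E, A, K}.
      Root A: left subtree has 1 node {E}, right has 1 {K}.

V, J, G, P, A, E, K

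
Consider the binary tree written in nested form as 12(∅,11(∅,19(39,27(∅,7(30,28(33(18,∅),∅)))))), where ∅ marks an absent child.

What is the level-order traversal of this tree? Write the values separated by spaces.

Level-order visits nodes level by level from the root, left to right within each level.
Level 0: 12
Level 1: 11
Level 2: 19
Level 3: 39, 27
Level 4: 7
Level 5: 30, 28
Level 6: 33
Level 7: 18

12 11 19 39 27 7 30 28 33 18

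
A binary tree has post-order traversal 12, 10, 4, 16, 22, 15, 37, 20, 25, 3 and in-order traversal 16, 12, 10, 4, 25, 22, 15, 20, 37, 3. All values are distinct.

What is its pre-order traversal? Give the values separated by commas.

3, 25, 16, 4, 10, 12, 20, 15, 22, 37

The last element of post-order is the root; it splits in-order into left and right subtrees.
Root 3: left subtree has 9 nodes {16, 12, 10, 4, 25, 22, 15, 20, 37}, right has 0 { }.
  Root 25: left subtree has 4 nodes {16, 12, 10, 4}, right has 4 {22, 15, 20, 37}.
    Root 16: left subtree has 0 nodes { }, right has 3 {12, 10, 4}.
      Root 4: left subtree has 2 nodes {12, 10}, right has 0 { }.
        Root 10: left subtree has 1 node {12}, right has 0 { }.
    Root 20: left subtree has 2 nodes {22, 15}, right has 1 {37}.
      Root 15: left subtree has 1 node {22}, right has 0 { }.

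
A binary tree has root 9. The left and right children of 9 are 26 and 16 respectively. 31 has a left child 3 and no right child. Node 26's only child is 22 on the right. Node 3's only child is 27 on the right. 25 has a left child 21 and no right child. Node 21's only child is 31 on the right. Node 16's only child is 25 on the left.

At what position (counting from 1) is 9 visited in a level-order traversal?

1

Level-order visits nodes level by level from the root, left to right within each level.
Level 0: 9
Level 1: 26, 16
Level 2: 22, 25
Level 3: 21
Level 4: 31
Level 5: 3
Level 6: 27
Full level-order sequence: 9, 26, 16, 22, 25, 21, 31, 3, 27.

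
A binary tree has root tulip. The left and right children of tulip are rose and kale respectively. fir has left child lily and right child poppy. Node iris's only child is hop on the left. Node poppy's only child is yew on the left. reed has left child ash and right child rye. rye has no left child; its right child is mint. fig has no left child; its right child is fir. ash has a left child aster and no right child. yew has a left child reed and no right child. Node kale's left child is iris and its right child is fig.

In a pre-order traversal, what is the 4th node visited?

Pre-order visits the node, then its left subtree, then its right subtree.
Visit tulip.
At tulip: go left to rose.
  rose is a leaf — visit rose.
At tulip: go right to kale.
  Visit kale.
  At kale: go left to iris.
    Visit iris.
    At iris: go left to hop.
      hop is a leaf — visit hop.
    At iris: no right child.
  At kale: go right to fig.
    Visit fig.
    At fig: no left child.
    At fig: go right to fir.
      Visit fir.
      At fir: go left to lily.
        lily is a leaf — visit lily.
      At fir: go right to poppy.
        Visit poppy.
        At poppy: go left to yew.
          Visit yew.
          At yew: go left to reed.
            Visit reed.
            At reed: go left to ash.
              Visit ash.
              At ash: go left to aster.
                aster is a leaf — visit aster.
              At ash: no right child.
            At reed: go right to rye.
              Visit rye.
              At rye: no left child.
              At rye: go right to mint.
                mint is a leaf — visit mint.
          At yew: no right child.
        At poppy: no right child.
Full pre-order sequence: tulip, rose, kale, iris, hop, fig, fir, lily, poppy, yew, reed, ash, aster, rye, mint.

iris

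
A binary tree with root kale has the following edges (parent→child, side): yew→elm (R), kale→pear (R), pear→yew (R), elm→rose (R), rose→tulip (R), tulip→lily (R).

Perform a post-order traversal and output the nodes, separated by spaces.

Post-order visits the left subtree, then the right subtree, then the node.
At kale: no left child.
At kale: go right to pear.
  At pear: no left child.
  At pear: go right to yew.
    At yew: no left child.
    At yew: go right to elm.
      At elm: no left child.
      At elm: go right to rose.
        At rose: no left child.
        At rose: go right to tulip.
          At tulip: no left child.
          At tulip: go right to lily.
            lily is a leaf — visit lily.
          Visit tulip.
        Visit rose.
      Visit elm.
    Visit yew.
  Visit pear.
Visit kale.

lily tulip rose elm yew pear kale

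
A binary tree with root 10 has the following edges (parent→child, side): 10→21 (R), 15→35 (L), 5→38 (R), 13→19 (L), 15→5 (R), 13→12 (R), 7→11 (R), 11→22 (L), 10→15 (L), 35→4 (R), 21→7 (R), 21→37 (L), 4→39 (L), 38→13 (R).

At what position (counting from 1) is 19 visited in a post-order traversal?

4

Post-order visits the left subtree, then the right subtree, then the node.
At 10: go left to 15.
  At 15: go left to 35.
    At 35: no left child.
    At 35: go right to 4.
      At 4: go left to 39.
        39 is a leaf — visit 39.
      At 4: no right child.
      Visit 4.
    Visit 35.
  At 15: go right to 5.
    At 5: no left child.
    At 5: go right to 38.
      At 38: no left child.
      At 38: go right to 13.
        At 13: go left to 19.
          19 is a leaf — visit 19.
        At 13: go right to 12.
          12 is a leaf — visit 12.
        Visit 13.
      Visit 38.
    Visit 5.
  Visit 15.
At 10: go right to 21.
  At 21: go left to 37.
    37 is a leaf — visit 37.
  At 21: go right to 7.
    At 7: no left child.
    At 7: go right to 11.
      At 11: go left to 22.
        22 is a leaf — visit 22.
      At 11: no right child.
      Visit 11.
    Visit 7.
  Visit 21.
Visit 10.
Full post-order sequence: 39, 4, 35, 19, 12, 13, 38, 5, 15, 37, 22, 11, 7, 21, 10.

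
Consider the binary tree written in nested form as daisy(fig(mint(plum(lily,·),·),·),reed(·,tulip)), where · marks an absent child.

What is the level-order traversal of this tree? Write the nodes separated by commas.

Level-order visits nodes level by level from the root, left to right within each level.
Level 0: daisy
Level 1: fig, reed
Level 2: mint, tulip
Level 3: plum
Level 4: lily

daisy, fig, reed, mint, tulip, plum, lily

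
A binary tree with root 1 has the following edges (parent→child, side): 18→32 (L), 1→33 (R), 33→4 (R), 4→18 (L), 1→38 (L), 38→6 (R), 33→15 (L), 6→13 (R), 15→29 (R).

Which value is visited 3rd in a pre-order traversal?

6

Pre-order visits the node, then its left subtree, then its right subtree.
Visit 1.
At 1: go left to 38.
  Visit 38.
  At 38: no left child.
  At 38: go right to 6.
    Visit 6.
    At 6: no left child.
    At 6: go right to 13.
      13 is a leaf — visit 13.
At 1: go right to 33.
  Visit 33.
  At 33: go left to 15.
    Visit 15.
    At 15: no left child.
    At 15: go right to 29.
      29 is a leaf — visit 29.
  At 33: go right to 4.
    Visit 4.
    At 4: go left to 18.
      Visit 18.
      At 18: go left to 32.
        32 is a leaf — visit 32.
      At 18: no right child.
    At 4: no right child.
Full pre-order sequence: 1, 38, 6, 13, 33, 15, 29, 4, 18, 32.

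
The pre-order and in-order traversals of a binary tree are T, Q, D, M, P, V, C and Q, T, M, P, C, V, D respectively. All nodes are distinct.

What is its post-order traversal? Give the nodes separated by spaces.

Q C V P M D T

The first element of pre-order is the root; it splits in-order into left and right subtrees.
Root T: left subtree has 1 node {Q}, right has 5 {M, P, C, V, D}.
  Root D: left subtree has 4 nodes {M, P, C, V}, right has 0 { }.
    Root M: left subtree has 0 nodes { }, right has 3 {P, C, V}.
      Root P: left subtree has 0 nodes { }, right has 2 {C, V}.
        Root V: left subtree has 1 node {C}, right has 0 { }.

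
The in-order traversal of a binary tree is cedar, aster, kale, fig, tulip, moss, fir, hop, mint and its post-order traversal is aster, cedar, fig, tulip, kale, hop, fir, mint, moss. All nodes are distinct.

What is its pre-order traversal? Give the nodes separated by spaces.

moss kale cedar aster tulip fig mint fir hop

The last element of post-order is the root; it splits in-order into left and right subtrees.
Root moss: left subtree has 5 nodes {cedar, aster, kale, fig, tulip}, right has 3 {fir, hop, mint}.
  Root kale: left subtree has 2 nodes {cedar, aster}, right has 2 {fig, tulip}.
    Root cedar: left subtree has 0 nodes { }, right has 1 {aster}.
    Root tulip: left subtree has 1 node {fig}, right has 0 { }.
  Root mint: left subtree has 2 nodes {fir, hop}, right has 0 { }.
    Root fir: left subtree has 0 nodes { }, right has 1 {hop}.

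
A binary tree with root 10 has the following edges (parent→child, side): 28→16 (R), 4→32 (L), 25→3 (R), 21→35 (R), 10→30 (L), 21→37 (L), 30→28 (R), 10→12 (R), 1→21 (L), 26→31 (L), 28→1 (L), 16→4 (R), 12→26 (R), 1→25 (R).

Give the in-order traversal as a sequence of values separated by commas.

30, 37, 21, 35, 1, 25, 3, 28, 16, 32, 4, 10, 12, 31, 26

In-order visits the left subtree, then the node, then the right subtree.
At 10: go left to 30.
  At 30: no left child.
  Visit 30.
  At 30: go right to 28.
    At 28: go left to 1.
      At 1: go left to 21.
        At 21: go left to 37.
          37 is a leaf — visit 37.
        Visit 21.
        At 21: go right to 35.
          35 is a leaf — visit 35.
      Visit 1.
      At 1: go right to 25.
        At 25: no left child.
        Visit 25.
        At 25: go right to 3.
          3 is a leaf — visit 3.
    Visit 28.
    At 28: go right to 16.
      At 16: no left child.
      Visit 16.
      At 16: go right to 4.
        At 4: go left to 32.
          32 is a leaf — visit 32.
        Visit 4.
        At 4: no right child.
Visit 10.
At 10: go right to 12.
  At 12: no left child.
  Visit 12.
  At 12: go right to 26.
    At 26: go left to 31.
      31 is a leaf — visit 31.
    Visit 26.
    At 26: no right child.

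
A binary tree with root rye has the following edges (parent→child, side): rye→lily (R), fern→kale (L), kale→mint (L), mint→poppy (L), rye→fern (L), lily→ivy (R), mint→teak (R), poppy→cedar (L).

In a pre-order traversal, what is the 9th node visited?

Pre-order visits the node, then its left subtree, then its right subtree.
Visit rye.
At rye: go left to fern.
  Visit fern.
  At fern: go left to kale.
    Visit kale.
    At kale: go left to mint.
      Visit mint.
      At mint: go left to poppy.
        Visit poppy.
        At poppy: go left to cedar.
          cedar is a leaf — visit cedar.
        At poppy: no right child.
      At mint: go right to teak.
        teak is a leaf — visit teak.
    At kale: no right child.
  At fern: no right child.
At rye: go right to lily.
  Visit lily.
  At lily: no left child.
  At lily: go right to ivy.
    ivy is a leaf — visit ivy.
Full pre-order sequence: rye, fern, kale, mint, poppy, cedar, teak, lily, ivy.

ivy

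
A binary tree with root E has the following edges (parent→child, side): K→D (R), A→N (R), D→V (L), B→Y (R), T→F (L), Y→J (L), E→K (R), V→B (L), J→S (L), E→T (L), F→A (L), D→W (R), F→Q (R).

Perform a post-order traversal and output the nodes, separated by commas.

Post-order visits the left subtree, then the right subtree, then the node.
At E: go left to T.
  At T: go left to F.
    At F: go left to A.
      At A: no left child.
      At A: go right to N.
        N is a leaf — visit N.
      Visit A.
    At F: go right to Q.
      Q is a leaf — visit Q.
    Visit F.
  At T: no right child.
  Visit T.
At E: go right to K.
  At K: no left child.
  At K: go right to D.
    At D: go left to V.
      At V: go left to B.
        At B: no left child.
        At B: go right to Y.
          At Y: go left to J.
            At J: go left to S.
              S is a leaf — visit S.
            At J: no right child.
            Visit J.
          At Y: no right child.
          Visit Y.
        Visit B.
      At V: no right child.
      Visit V.
    At D: go right to W.
      W is a leaf — visit W.
    Visit D.
  Visit K.
Visit E.

N, A, Q, F, T, S, J, Y, B, V, W, D, K, E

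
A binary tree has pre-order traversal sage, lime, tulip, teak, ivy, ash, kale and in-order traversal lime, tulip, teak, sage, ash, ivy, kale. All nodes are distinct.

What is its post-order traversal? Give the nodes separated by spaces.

teak tulip lime ash kale ivy sage

The first element of pre-order is the root; it splits in-order into left and right subtrees.
Root sage: left subtree has 3 nodes {lime, tulip, teak}, right has 3 {ash, ivy, kale}.
  Root lime: left subtree has 0 nodes { }, right has 2 {tulip, teak}.
    Root tulip: left subtree has 0 nodes { }, right has 1 {teak}.
  Root ivy: left subtree has 1 node {ash}, right has 1 {kale}.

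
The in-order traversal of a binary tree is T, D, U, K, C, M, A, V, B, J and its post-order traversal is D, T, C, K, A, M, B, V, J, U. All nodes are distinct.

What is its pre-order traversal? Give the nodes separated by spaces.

U T D J V M K C A B

The last element of post-order is the root; it splits in-order into left and right subtrees.
Root U: left subtree has 2 nodes {T, D}, right has 7 {K, C, M, A, V, B, J}.
  Root T: left subtree has 0 nodes { }, right has 1 {D}.
  Root J: left subtree has 6 nodes {K, C, M, A, V, B}, right has 0 { }.
    Root V: left subtree has 4 nodes {K, C, M, A}, right has 1 {B}.
      Root M: left subtree has 2 nodes {K, C}, right has 1 {A}.
        Root K: left subtree has 0 nodes { }, right has 1 {C}.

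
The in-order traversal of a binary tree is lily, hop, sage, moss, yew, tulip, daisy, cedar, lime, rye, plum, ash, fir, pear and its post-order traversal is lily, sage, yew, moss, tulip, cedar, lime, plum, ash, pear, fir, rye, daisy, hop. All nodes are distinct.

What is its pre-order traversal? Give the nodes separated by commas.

hop, lily, daisy, tulip, moss, sage, yew, rye, lime, cedar, fir, ash, plum, pear

The last element of post-order is the root; it splits in-order into left and right subtrees.
Root hop: left subtree has 1 node {lily}, right has 12 {sage, moss, yew, tulip, daisy, cedar, lime, rye, plum, ash, fir, pear}.
  Root daisy: left subtree has 4 nodes {sage, moss, yew, tulip}, right has 7 {cedar, lime, rye, plum, ash, fir, pear}.
    Root tulip: left subtree has 3 nodes {sage, moss, yew}, right has 0 { }.
      Root moss: left subtree has 1 node {sage}, right has 1 {yew}.
    Root rye: left subtree has 2 nodes {cedar, lime}, right has 4 {plum, ash, fir, pear}.
      Root lime: left subtree has 1 node {cedar}, right has 0 { }.
      Root fir: left subtree has 2 nodes {plum, ash}, right has 1 {pear}.
        Root ash: left subtree has 1 node {plum}, right has 0 { }.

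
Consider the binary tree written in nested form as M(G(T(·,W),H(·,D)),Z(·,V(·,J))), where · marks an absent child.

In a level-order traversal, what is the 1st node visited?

M

Level-order visits nodes level by level from the root, left to right within each level.
Level 0: M
Level 1: G, Z
Level 2: T, H, V
Level 3: W, D, J
Full level-order sequence: M, G, Z, T, H, V, W, D, J.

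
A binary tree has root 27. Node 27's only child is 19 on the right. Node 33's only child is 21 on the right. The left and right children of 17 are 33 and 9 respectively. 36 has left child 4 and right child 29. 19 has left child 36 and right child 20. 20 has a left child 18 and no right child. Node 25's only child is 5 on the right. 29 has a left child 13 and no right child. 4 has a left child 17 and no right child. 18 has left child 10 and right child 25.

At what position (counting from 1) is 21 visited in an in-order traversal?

In-order visits the left subtree, then the node, then the right subtree.
At 27: no left child.
Visit 27.
At 27: go right to 19.
  At 19: go left to 36.
    At 36: go left to 4.
      At 4: go left to 17.
        At 17: go left to 33.
          At 33: no left child.
          Visit 33.
          At 33: go right to 21.
            21 is a leaf — visit 21.
        Visit 17.
        At 17: go right to 9.
          9 is a leaf — visit 9.
      Visit 4.
      At 4: no right child.
    Visit 36.
    At 36: go right to 29.
      At 29: go left to 13.
        13 is a leaf — visit 13.
      Visit 29.
      At 29: no right child.
  Visit 19.
  At 19: go right to 20.
    At 20: go left to 18.
      At 18: go left to 10.
        10 is a leaf — visit 10.
      Visit 18.
      At 18: go right to 25.
        At 25: no left child.
        Visit 25.
        At 25: go right to 5.
          5 is a leaf — visit 5.
    Visit 20.
    At 20: no right child.
Full in-order sequence: 27, 33, 21, 17, 9, 4, 36, 13, 29, 19, 10, 18, 25, 5, 20.

3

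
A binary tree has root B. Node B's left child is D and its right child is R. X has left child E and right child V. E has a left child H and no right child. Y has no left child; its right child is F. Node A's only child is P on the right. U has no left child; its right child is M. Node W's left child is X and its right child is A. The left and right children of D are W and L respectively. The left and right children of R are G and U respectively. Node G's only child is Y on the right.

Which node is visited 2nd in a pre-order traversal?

Pre-order visits the node, then its left subtree, then its right subtree.
Visit B.
At B: go left to D.
  Visit D.
  At D: go left to W.
    Visit W.
    At W: go left to X.
      Visit X.
      At X: go left to E.
        Visit E.
        At E: go left to H.
          H is a leaf — visit H.
        At E: no right child.
      At X: go right to V.
        V is a leaf — visit V.
    At W: go right to A.
      Visit A.
      At A: no left child.
      At A: go right to P.
        P is a leaf — visit P.
  At D: go right to L.
    L is a leaf — visit L.
At B: go right to R.
  Visit R.
  At R: go left to G.
    Visit G.
    At G: no left child.
    At G: go right to Y.
      Visit Y.
      At Y: no left child.
      At Y: go right to F.
        F is a leaf — visit F.
  At R: go right to U.
    Visit U.
    At U: no left child.
    At U: go right to M.
      M is a leaf — visit M.
Full pre-order sequence: B, D, W, X, E, H, V, A, P, L, R, G, Y, F, U, M.

D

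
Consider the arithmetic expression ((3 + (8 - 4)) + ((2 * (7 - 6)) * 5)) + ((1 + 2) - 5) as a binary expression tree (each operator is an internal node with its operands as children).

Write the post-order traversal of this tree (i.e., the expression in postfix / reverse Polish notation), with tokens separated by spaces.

Post-order on an expression tree gives postfix notation: for each operator, emit left operand, right operand, then the operator.

3 8 4 - + 2 7 6 - * 5 * + 1 2 + 5 - +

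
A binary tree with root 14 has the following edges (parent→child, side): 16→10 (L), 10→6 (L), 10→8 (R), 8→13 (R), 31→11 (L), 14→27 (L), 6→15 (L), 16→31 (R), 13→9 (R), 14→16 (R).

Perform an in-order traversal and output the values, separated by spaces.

In-order visits the left subtree, then the node, then the right subtree.
At 14: go left to 27.
  27 is a leaf — visit 27.
Visit 14.
At 14: go right to 16.
  At 16: go left to 10.
    At 10: go left to 6.
      At 6: go left to 15.
        15 is a leaf — visit 15.
      Visit 6.
      At 6: no right child.
    Visit 10.
    At 10: go right to 8.
      At 8: no left child.
      Visit 8.
      At 8: go right to 13.
        At 13: no left child.
        Visit 13.
        At 13: go right to 9.
          9 is a leaf — visit 9.
  Visit 16.
  At 16: go right to 31.
    At 31: go left to 11.
      11 is a leaf — visit 11.
    Visit 31.
    At 31: no right child.

27 14 15 6 10 8 13 9 16 11 31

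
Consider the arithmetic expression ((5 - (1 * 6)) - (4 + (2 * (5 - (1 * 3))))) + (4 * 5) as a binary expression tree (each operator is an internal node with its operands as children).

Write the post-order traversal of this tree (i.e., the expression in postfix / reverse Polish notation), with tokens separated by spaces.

Post-order on an expression tree gives postfix notation: for each operator, emit left operand, right operand, then the operator.

5 1 6 * - 4 2 5 1 3 * - * + - 4 5 * +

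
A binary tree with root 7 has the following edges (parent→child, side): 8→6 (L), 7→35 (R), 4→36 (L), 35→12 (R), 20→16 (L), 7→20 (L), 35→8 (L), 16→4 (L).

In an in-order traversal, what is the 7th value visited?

In-order visits the left subtree, then the node, then the right subtree.
At 7: go left to 20.
  At 20: go left to 16.
    At 16: go left to 4.
      At 4: go left to 36.
        36 is a leaf — visit 36.
      Visit 4.
      At 4: no right child.
    Visit 16.
    At 16: no right child.
  Visit 20.
  At 20: no right child.
Visit 7.
At 7: go right to 35.
  At 35: go left to 8.
    At 8: go left to 6.
      6 is a leaf — visit 6.
    Visit 8.
    At 8: no right child.
  Visit 35.
  At 35: go right to 12.
    12 is a leaf — visit 12.
Full in-order sequence: 36, 4, 16, 20, 7, 6, 8, 35, 12.

8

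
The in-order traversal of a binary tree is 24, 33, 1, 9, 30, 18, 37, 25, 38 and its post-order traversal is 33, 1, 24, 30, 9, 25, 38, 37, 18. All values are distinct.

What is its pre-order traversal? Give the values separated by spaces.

The last element of post-order is the root; it splits in-order into left and right subtrees.
Root 18: left subtree has 5 nodes {24, 33, 1, 9, 30}, right has 3 {37, 25, 38}.
  Root 9: left subtree has 3 nodes {24, 33, 1}, right has 1 {30}.
    Root 24: left subtree has 0 nodes { }, right has 2 {33, 1}.
      Root 1: left subtree has 1 node {33}, right has 0 { }.
  Root 37: left subtree has 0 nodes { }, right has 2 {25, 38}.
    Root 38: left subtree has 1 node {25}, right has 0 { }.

18 9 24 1 33 30 37 38 25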